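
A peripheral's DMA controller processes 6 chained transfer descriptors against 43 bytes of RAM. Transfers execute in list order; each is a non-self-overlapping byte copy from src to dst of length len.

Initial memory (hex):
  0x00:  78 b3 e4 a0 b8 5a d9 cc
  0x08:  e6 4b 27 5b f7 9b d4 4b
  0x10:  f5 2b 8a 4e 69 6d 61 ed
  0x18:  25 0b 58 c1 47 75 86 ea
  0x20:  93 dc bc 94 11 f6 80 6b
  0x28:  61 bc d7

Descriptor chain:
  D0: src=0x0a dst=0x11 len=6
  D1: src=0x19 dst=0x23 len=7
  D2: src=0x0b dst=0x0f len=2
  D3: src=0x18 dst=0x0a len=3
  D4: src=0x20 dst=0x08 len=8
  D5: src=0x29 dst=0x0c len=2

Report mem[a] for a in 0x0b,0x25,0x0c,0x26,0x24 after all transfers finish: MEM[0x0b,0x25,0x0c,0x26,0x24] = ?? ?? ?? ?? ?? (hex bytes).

MEM[0x0b,0x25,0x0c,0x26,0x24] = 0b c1 ea 47 58

[0] 0x0a->0x11 len=6 : 27 5b f7 9b d4 4b
[1] 0x19->0x23 len=7 : 0b 58 c1 47 75 86 ea
[2] 0x0b->0x0f len=2 : 5b f7
[3] 0x18->0x0a len=3 : 25 0b 58
[4] 0x20->0x08 len=8 : 93 dc bc 0b 58 c1 47 75
[5] 0x29->0x0c len=2 : ea d7
query mem[0x0b]=0x0b, mem[0x25]=0xc1, mem[0x0c]=0xea, mem[0x26]=0x47, mem[0x24]=0x58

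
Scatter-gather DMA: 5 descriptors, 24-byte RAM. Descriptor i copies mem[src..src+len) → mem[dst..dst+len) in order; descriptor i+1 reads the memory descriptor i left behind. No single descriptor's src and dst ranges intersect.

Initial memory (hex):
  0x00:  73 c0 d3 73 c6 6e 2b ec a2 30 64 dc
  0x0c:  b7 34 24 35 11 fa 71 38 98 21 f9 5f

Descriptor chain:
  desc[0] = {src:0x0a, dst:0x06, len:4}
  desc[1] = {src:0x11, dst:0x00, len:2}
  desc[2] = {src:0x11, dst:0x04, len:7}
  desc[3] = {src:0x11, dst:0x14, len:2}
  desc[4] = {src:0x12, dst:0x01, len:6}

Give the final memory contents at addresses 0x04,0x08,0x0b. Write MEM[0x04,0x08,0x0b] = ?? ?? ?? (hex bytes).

  after D0: wrote 4B at 0x06 = 64dcb734
  after D1: wrote 2B at 0x00 = fa71
  after D2: wrote 7B at 0x04 = fa71389821f95f
  after D3: wrote 2B at 0x14 = fa71
  after D4: wrote 6B at 0x01 = 7138fa71f95f
query mem[0x04]=0x71, mem[0x08]=0x21, mem[0x0b]=0xdc

MEM[0x04,0x08,0x0b] = 71 21 dc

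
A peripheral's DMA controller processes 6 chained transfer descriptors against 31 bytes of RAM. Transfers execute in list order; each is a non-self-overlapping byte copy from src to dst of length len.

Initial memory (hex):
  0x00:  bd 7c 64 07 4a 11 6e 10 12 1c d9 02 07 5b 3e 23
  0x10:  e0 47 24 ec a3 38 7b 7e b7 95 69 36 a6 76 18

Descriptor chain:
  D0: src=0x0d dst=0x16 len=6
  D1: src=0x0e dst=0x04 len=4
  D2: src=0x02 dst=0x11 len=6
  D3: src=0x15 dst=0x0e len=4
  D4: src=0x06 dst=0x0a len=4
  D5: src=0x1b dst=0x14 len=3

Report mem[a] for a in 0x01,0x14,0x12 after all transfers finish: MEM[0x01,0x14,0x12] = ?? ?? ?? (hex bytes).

#0 dst[0x16+6] := {0x5b,0x3e,0x23,0xe0,0x47,0x24}
#1 dst[0x04+4] := {0x3e,0x23,0xe0,0x47}
#2 dst[0x11+6] := {0x64,0x07,0x3e,0x23,0xe0,0x47}
#3 dst[0x0e+4] := {0xe0,0x47,0x3e,0x23}
#4 dst[0x0a+4] := {0xe0,0x47,0x12,0x1c}
#5 dst[0x14+3] := {0x24,0xa6,0x76}
query mem[0x01]=0x7c, mem[0x14]=0x24, mem[0x12]=0x07

MEM[0x01,0x14,0x12] = 7c 24 07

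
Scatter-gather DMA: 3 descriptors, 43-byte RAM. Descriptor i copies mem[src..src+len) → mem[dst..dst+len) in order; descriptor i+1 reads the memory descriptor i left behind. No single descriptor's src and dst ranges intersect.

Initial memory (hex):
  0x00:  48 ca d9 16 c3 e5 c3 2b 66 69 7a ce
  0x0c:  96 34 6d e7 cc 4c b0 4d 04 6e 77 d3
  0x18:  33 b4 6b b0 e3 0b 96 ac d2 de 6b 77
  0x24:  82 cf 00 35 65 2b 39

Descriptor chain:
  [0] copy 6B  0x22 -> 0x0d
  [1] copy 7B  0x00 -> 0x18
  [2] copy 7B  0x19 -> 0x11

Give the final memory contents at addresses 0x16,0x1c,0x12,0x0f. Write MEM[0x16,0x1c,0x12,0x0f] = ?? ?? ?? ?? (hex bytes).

MEM[0x16,0x1c,0x12,0x0f] = c3 c3 d9 82

D0: mem[0x0d..0x12] <- [6b 77 82 cf 00 35]
D1: mem[0x18..0x1e] <- [48 ca d9 16 c3 e5 c3]
D2: mem[0x11..0x17] <- [ca d9 16 c3 e5 c3 ac]
query mem[0x16]=0xc3, mem[0x1c]=0xc3, mem[0x12]=0xd9, mem[0x0f]=0x82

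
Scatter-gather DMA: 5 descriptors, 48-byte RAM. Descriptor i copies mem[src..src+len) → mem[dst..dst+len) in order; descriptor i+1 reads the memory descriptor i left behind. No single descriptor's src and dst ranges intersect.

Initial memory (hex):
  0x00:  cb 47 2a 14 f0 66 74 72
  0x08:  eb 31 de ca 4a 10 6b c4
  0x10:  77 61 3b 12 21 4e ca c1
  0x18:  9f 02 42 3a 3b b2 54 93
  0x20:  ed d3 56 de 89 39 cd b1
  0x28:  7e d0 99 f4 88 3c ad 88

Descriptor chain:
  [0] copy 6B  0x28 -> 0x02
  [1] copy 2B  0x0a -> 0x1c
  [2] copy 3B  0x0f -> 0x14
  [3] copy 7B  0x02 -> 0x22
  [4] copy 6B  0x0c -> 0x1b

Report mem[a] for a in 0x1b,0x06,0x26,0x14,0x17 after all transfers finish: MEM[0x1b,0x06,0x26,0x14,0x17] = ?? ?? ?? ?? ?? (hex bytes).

MEM[0x1b,0x06,0x26,0x14,0x17] = 4a 88 88 c4 c1

#0 dst[0x02+6] := {0x7e,0xd0,0x99,0xf4,0x88,0x3c}
#1 dst[0x1c+2] := {0xde,0xca}
#2 dst[0x14+3] := {0xc4,0x77,0x61}
#3 dst[0x22+7] := {0x7e,0xd0,0x99,0xf4,0x88,0x3c,0xeb}
#4 dst[0x1b+6] := {0x4a,0x10,0x6b,0xc4,0x77,0x61}
query mem[0x1b]=0x4a, mem[0x06]=0x88, mem[0x26]=0x88, mem[0x14]=0xc4, mem[0x17]=0xc1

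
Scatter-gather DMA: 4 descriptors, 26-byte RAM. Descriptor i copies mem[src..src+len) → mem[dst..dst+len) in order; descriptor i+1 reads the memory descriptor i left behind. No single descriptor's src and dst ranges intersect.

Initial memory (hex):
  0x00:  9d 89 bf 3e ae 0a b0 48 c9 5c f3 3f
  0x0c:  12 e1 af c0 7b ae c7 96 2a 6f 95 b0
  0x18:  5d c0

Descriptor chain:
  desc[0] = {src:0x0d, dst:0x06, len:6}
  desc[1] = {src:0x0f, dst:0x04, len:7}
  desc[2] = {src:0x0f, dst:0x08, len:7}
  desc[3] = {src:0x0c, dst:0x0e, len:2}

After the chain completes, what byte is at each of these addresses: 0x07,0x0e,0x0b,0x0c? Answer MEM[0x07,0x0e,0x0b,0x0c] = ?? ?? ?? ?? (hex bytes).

MEM[0x07,0x0e,0x0b,0x0c] = c7 96 c7 96

  after D0: wrote 6B at 0x06 = e1afc07baec7
  after D1: wrote 7B at 0x04 = c07baec7962a6f
  after D2: wrote 7B at 0x08 = c07baec7962a6f
  after D3: wrote 2B at 0x0e = 962a
query mem[0x07]=0xc7, mem[0x0e]=0x96, mem[0x0b]=0xc7, mem[0x0c]=0x96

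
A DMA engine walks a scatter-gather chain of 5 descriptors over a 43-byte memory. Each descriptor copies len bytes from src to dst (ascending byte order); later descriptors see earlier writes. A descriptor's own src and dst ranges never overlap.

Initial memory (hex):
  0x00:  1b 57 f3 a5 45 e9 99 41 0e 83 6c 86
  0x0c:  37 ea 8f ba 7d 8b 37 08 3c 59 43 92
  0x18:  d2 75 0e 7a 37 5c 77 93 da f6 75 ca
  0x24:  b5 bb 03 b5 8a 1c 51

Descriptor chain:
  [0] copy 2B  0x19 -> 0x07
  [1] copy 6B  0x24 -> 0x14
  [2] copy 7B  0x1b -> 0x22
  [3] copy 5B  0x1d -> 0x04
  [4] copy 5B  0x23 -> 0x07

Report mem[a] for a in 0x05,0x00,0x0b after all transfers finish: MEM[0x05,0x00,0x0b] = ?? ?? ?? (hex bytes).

MEM[0x05,0x00,0x0b] = 77 1b da

  after D0: wrote 2B at 0x07 = 750e
  after D1: wrote 6B at 0x14 = b5bb03b58a1c
  after D2: wrote 7B at 0x22 = 7a375c7793daf6
  after D3: wrote 5B at 0x04 = 5c7793daf6
  after D4: wrote 5B at 0x07 = 375c7793da
query mem[0x05]=0x77, mem[0x00]=0x1b, mem[0x0b]=0xda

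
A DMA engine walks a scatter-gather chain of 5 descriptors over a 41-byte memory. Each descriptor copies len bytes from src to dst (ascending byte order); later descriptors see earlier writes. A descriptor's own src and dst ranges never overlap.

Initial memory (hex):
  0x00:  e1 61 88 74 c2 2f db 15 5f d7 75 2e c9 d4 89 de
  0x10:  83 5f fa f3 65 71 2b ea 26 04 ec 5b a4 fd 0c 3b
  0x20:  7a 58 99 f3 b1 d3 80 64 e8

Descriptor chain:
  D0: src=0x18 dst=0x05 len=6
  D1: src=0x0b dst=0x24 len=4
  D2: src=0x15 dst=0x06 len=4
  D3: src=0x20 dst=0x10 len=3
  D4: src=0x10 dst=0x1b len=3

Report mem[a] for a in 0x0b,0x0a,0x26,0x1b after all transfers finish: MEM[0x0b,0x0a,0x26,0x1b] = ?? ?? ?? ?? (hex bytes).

#0 dst[0x05+6] := {0x26,0x04,0xec,0x5b,0xa4,0xfd}
#1 dst[0x24+4] := {0x2e,0xc9,0xd4,0x89}
#2 dst[0x06+4] := {0x71,0x2b,0xea,0x26}
#3 dst[0x10+3] := {0x7a,0x58,0x99}
#4 dst[0x1b+3] := {0x7a,0x58,0x99}
query mem[0x0b]=0x2e, mem[0x0a]=0xfd, mem[0x26]=0xd4, mem[0x1b]=0x7a

MEM[0x0b,0x0a,0x26,0x1b] = 2e fd d4 7a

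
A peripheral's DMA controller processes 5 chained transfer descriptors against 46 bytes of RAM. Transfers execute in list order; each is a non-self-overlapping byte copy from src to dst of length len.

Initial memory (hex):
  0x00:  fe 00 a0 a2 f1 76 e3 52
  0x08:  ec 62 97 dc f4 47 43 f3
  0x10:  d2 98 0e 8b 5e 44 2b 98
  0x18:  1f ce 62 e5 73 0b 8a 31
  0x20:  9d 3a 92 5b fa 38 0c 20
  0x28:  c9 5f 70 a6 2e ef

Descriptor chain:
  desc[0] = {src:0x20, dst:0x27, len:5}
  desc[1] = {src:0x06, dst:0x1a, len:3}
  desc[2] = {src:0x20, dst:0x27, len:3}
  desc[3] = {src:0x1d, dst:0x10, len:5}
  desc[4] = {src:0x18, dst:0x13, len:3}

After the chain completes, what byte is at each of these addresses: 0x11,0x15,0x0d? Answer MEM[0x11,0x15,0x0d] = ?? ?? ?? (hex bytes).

#0 dst[0x27+5] := {0x9d,0x3a,0x92,0x5b,0xfa}
#1 dst[0x1a+3] := {0xe3,0x52,0xec}
#2 dst[0x27+3] := {0x9d,0x3a,0x92}
#3 dst[0x10+5] := {0x0b,0x8a,0x31,0x9d,0x3a}
#4 dst[0x13+3] := {0x1f,0xce,0xe3}
query mem[0x11]=0x8a, mem[0x15]=0xe3, mem[0x0d]=0x47

MEM[0x11,0x15,0x0d] = 8a e3 47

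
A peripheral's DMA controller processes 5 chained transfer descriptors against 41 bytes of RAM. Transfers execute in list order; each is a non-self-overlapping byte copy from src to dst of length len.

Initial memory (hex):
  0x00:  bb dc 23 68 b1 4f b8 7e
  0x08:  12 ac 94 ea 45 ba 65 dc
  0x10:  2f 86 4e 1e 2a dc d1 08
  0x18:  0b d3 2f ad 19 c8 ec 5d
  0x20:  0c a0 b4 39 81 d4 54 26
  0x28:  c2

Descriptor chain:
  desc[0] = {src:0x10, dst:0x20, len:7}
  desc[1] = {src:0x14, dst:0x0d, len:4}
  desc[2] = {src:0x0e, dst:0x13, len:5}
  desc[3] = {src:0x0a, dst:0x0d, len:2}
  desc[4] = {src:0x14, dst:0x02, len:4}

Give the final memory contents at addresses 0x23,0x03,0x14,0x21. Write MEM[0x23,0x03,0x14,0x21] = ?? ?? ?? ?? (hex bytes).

D0: mem[0x20..0x26] <- [2f 86 4e 1e 2a dc d1]
D1: mem[0x0d..0x10] <- [2a dc d1 08]
D2: mem[0x13..0x17] <- [dc d1 08 86 4e]
D3: mem[0x0d..0x0e] <- [94 ea]
D4: mem[0x02..0x05] <- [d1 08 86 4e]
query mem[0x23]=0x1e, mem[0x03]=0x08, mem[0x14]=0xd1, mem[0x21]=0x86

MEM[0x23,0x03,0x14,0x21] = 1e 08 d1 86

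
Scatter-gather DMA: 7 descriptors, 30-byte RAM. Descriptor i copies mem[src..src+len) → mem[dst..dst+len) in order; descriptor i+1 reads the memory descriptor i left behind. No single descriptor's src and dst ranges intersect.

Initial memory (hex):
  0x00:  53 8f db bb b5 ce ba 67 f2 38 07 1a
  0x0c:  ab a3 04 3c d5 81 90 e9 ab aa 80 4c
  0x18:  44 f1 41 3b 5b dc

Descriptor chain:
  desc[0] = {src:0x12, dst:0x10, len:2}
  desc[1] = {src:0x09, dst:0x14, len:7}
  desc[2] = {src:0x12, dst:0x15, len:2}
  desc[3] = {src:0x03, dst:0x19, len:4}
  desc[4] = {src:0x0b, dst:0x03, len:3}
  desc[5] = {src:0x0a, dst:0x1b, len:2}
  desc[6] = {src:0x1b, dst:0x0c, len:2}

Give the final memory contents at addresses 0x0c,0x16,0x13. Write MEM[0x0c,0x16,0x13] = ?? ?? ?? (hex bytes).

#0 dst[0x10+2] := {0x90,0xe9}
#1 dst[0x14+7] := {0x38,0x07,0x1a,0xab,0xa3,0x04,0x3c}
#2 dst[0x15+2] := {0x90,0xe9}
#3 dst[0x19+4] := {0xbb,0xb5,0xce,0xba}
#4 dst[0x03+3] := {0x1a,0xab,0xa3}
#5 dst[0x1b+2] := {0x07,0x1a}
#6 dst[0x0c+2] := {0x07,0x1a}
query mem[0x0c]=0x07, mem[0x16]=0xe9, mem[0x13]=0xe9

MEM[0x0c,0x16,0x13] = 07 e9 e9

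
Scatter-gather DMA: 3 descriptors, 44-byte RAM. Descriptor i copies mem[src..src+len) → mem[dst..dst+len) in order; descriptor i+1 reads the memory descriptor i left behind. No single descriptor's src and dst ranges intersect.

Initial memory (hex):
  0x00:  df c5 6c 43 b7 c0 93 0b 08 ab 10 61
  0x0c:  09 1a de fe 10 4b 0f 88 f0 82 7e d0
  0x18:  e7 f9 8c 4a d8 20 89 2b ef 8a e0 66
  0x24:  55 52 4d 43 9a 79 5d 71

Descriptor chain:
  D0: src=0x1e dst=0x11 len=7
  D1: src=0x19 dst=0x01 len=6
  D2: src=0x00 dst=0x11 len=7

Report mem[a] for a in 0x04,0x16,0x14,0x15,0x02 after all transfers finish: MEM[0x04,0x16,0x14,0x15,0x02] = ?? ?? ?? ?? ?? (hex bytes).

MEM[0x04,0x16,0x14,0x15,0x02] = d8 20 4a d8 8c

[0] 0x1e->0x11 len=7 : 89 2b ef 8a e0 66 55
[1] 0x19->0x01 len=6 : f9 8c 4a d8 20 89
[2] 0x00->0x11 len=7 : df f9 8c 4a d8 20 89
query mem[0x04]=0xd8, mem[0x16]=0x20, mem[0x14]=0x4a, mem[0x15]=0xd8, mem[0x02]=0x8c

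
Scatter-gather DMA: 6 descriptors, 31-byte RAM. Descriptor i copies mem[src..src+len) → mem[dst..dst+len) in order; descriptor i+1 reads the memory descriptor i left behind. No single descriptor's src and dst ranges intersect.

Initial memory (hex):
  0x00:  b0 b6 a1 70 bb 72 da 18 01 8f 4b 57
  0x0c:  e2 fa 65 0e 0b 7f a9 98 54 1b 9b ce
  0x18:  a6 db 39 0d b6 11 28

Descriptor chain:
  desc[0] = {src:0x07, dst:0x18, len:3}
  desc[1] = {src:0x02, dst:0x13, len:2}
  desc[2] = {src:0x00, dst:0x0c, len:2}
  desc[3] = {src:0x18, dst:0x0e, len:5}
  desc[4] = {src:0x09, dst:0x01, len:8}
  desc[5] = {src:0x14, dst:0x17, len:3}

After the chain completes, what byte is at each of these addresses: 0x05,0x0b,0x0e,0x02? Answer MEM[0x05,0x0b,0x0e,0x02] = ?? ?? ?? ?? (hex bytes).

MEM[0x05,0x0b,0x0e,0x02] = b6 57 18 4b

D0: mem[0x18..0x1a] <- [18 01 8f]
D1: mem[0x13..0x14] <- [a1 70]
D2: mem[0x0c..0x0d] <- [b0 b6]
D3: mem[0x0e..0x12] <- [18 01 8f 0d b6]
D4: mem[0x01..0x08] <- [8f 4b 57 b0 b6 18 01 8f]
D5: mem[0x17..0x19] <- [70 1b 9b]
query mem[0x05]=0xb6, mem[0x0b]=0x57, mem[0x0e]=0x18, mem[0x02]=0x4b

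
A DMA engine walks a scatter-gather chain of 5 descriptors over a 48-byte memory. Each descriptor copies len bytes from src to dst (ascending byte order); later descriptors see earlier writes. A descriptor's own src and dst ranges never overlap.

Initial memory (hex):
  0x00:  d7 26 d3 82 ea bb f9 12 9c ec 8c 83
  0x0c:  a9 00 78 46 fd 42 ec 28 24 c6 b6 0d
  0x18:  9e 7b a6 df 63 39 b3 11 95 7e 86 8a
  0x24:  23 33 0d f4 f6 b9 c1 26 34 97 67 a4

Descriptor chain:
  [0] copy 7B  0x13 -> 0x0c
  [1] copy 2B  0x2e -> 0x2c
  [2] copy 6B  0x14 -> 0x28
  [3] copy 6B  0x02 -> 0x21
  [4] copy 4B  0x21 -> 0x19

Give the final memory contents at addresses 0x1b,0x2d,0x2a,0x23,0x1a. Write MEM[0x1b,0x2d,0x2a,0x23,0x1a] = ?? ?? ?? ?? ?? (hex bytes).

MEM[0x1b,0x2d,0x2a,0x23,0x1a] = ea 7b b6 ea 82

[0] 0x13->0x0c len=7 : 28 24 c6 b6 0d 9e 7b
[1] 0x2e->0x2c len=2 : 67 a4
[2] 0x14->0x28 len=6 : 24 c6 b6 0d 9e 7b
[3] 0x02->0x21 len=6 : d3 82 ea bb f9 12
[4] 0x21->0x19 len=4 : d3 82 ea bb
query mem[0x1b]=0xea, mem[0x2d]=0x7b, mem[0x2a]=0xb6, mem[0x23]=0xea, mem[0x1a]=0x82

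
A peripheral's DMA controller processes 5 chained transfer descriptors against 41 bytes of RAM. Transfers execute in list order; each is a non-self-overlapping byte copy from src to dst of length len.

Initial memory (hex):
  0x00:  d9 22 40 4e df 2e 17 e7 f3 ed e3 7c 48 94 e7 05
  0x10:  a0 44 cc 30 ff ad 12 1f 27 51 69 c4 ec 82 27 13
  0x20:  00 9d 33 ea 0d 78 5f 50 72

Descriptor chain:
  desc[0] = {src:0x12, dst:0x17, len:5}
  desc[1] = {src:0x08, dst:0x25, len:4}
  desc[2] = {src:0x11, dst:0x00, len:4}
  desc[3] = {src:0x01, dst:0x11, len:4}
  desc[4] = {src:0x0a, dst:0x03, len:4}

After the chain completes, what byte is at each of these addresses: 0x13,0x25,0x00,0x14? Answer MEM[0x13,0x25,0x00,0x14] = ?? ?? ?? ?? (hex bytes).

MEM[0x13,0x25,0x00,0x14] = ff f3 44 df

  after D0: wrote 5B at 0x17 = cc30ffad12
  after D1: wrote 4B at 0x25 = f3ede37c
  after D2: wrote 4B at 0x00 = 44cc30ff
  after D3: wrote 4B at 0x11 = cc30ffdf
  after D4: wrote 4B at 0x03 = e37c4894
query mem[0x13]=0xff, mem[0x25]=0xf3, mem[0x00]=0x44, mem[0x14]=0xdf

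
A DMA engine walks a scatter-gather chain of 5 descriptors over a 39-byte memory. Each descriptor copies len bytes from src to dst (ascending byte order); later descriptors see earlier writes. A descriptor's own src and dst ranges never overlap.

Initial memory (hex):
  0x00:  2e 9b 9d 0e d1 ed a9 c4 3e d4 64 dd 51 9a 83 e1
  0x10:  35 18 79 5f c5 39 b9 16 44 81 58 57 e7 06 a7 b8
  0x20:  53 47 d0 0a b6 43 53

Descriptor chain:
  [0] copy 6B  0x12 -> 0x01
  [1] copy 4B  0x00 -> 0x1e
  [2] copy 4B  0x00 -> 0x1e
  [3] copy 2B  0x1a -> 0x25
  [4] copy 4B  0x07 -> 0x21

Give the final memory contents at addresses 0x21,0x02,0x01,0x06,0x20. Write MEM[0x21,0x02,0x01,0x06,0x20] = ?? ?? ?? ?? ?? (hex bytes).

MEM[0x21,0x02,0x01,0x06,0x20] = c4 5f 79 16 5f

#0 dst[0x01+6] := {0x79,0x5f,0xc5,0x39,0xb9,0x16}
#1 dst[0x1e+4] := {0x2e,0x79,0x5f,0xc5}
#2 dst[0x1e+4] := {0x2e,0x79,0x5f,0xc5}
#3 dst[0x25+2] := {0x58,0x57}
#4 dst[0x21+4] := {0xc4,0x3e,0xd4,0x64}
query mem[0x21]=0xc4, mem[0x02]=0x5f, mem[0x01]=0x79, mem[0x06]=0x16, mem[0x20]=0x5f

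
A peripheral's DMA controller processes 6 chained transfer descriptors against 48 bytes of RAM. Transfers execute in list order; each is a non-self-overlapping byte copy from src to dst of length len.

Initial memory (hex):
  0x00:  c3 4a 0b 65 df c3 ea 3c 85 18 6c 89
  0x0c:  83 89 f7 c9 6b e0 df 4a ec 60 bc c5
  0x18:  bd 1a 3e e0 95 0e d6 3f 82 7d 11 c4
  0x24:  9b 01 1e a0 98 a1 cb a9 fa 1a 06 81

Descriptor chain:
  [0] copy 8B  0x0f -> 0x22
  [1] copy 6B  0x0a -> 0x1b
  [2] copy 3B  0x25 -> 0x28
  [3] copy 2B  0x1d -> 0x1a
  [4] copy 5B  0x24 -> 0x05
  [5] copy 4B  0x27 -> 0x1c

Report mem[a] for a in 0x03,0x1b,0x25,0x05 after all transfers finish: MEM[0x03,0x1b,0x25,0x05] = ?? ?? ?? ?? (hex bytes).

MEM[0x03,0x1b,0x25,0x05] = 65 89 df e0

#0 dst[0x22+8] := {0xc9,0x6b,0xe0,0xdf,0x4a,0xec,0x60,0xbc}
#1 dst[0x1b+6] := {0x6c,0x89,0x83,0x89,0xf7,0xc9}
#2 dst[0x28+3] := {0xdf,0x4a,0xec}
#3 dst[0x1a+2] := {0x83,0x89}
#4 dst[0x05+5] := {0xe0,0xdf,0x4a,0xec,0xdf}
#5 dst[0x1c+4] := {0xec,0xdf,0x4a,0xec}
query mem[0x03]=0x65, mem[0x1b]=0x89, mem[0x25]=0xdf, mem[0x05]=0xe0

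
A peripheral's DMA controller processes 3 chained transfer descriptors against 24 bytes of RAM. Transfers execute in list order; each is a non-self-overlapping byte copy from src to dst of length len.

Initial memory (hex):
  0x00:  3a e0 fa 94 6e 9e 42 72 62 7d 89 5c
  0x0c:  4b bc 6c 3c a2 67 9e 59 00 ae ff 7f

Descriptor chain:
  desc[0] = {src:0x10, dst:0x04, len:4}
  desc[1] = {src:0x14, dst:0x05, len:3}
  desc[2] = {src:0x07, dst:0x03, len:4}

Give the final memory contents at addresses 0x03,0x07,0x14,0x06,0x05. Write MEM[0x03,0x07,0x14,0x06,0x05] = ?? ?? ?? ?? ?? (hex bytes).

MEM[0x03,0x07,0x14,0x06,0x05] = ff ff 00 89 7d

#0 dst[0x04+4] := {0xa2,0x67,0x9e,0x59}
#1 dst[0x05+3] := {0x00,0xae,0xff}
#2 dst[0x03+4] := {0xff,0x62,0x7d,0x89}
query mem[0x03]=0xff, mem[0x07]=0xff, mem[0x14]=0x00, mem[0x06]=0x89, mem[0x05]=0x7d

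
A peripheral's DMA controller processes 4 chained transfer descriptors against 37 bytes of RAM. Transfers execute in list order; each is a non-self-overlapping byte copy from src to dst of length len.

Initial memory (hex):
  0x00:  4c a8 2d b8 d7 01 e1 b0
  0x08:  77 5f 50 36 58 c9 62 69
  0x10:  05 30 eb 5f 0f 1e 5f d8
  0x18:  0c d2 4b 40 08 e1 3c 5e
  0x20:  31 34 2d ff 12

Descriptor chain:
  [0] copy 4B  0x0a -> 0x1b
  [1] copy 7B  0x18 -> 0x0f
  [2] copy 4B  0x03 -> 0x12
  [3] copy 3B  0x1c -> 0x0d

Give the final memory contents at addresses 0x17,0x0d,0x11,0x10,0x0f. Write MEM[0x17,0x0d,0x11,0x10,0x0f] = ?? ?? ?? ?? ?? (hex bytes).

  after D0: wrote 4B at 0x1b = 503658c9
  after D1: wrote 7B at 0x0f = 0cd24b503658c9
  after D2: wrote 4B at 0x12 = b8d701e1
  after D3: wrote 3B at 0x0d = 3658c9
query mem[0x17]=0xd8, mem[0x0d]=0x36, mem[0x11]=0x4b, mem[0x10]=0xd2, mem[0x0f]=0xc9

MEM[0x17,0x0d,0x11,0x10,0x0f] = d8 36 4b d2 c9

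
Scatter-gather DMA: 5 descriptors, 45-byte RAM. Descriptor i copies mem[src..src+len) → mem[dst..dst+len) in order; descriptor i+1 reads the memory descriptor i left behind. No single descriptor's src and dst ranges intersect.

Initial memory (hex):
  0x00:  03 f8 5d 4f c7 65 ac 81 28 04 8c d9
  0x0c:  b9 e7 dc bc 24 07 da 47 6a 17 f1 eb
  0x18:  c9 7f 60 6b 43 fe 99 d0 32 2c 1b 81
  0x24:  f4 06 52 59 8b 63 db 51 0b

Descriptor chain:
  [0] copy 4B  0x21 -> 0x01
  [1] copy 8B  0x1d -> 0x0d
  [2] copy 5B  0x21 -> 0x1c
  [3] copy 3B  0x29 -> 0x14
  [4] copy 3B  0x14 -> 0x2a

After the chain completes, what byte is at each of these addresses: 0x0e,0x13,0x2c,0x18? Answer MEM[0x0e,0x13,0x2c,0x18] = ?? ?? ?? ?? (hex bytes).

MEM[0x0e,0x13,0x2c,0x18] = 99 81 51 c9

D0: mem[0x01..0x04] <- [2c 1b 81 f4]
D1: mem[0x0d..0x14] <- [fe 99 d0 32 2c 1b 81 f4]
D2: mem[0x1c..0x20] <- [2c 1b 81 f4 06]
D3: mem[0x14..0x16] <- [63 db 51]
D4: mem[0x2a..0x2c] <- [63 db 51]
query mem[0x0e]=0x99, mem[0x13]=0x81, mem[0x2c]=0x51, mem[0x18]=0xc9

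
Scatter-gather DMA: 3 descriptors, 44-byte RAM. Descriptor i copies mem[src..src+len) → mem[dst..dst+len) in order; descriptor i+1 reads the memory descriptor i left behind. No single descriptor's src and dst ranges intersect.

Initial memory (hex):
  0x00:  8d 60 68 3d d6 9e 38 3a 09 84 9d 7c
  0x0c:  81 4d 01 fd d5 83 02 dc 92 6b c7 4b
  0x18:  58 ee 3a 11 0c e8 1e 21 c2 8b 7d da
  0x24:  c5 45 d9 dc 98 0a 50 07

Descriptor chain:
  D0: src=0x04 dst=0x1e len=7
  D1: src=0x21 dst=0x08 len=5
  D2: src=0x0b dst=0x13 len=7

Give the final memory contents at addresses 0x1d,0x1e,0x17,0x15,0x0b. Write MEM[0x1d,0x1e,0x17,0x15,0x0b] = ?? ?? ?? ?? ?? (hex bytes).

#0 dst[0x1e+7] := {0xd6,0x9e,0x38,0x3a,0x09,0x84,0x9d}
#1 dst[0x08+5] := {0x3a,0x09,0x84,0x9d,0x45}
#2 dst[0x13+7] := {0x9d,0x45,0x4d,0x01,0xfd,0xd5,0x83}
query mem[0x1d]=0xe8, mem[0x1e]=0xd6, mem[0x17]=0xfd, mem[0x15]=0x4d, mem[0x0b]=0x9d

MEM[0x1d,0x1e,0x17,0x15,0x0b] = e8 d6 fd 4d 9d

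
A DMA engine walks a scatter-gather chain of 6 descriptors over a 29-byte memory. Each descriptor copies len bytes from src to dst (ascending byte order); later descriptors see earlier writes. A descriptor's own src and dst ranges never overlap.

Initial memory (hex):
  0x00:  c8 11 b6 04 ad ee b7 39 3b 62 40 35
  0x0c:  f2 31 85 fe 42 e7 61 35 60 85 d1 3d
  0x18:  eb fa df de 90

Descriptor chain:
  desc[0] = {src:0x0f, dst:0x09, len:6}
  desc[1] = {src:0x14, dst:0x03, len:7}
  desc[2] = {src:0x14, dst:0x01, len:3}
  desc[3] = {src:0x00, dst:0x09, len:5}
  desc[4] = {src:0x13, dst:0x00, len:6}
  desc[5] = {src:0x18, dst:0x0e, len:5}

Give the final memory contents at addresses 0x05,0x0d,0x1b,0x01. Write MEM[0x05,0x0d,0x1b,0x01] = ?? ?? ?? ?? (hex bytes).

MEM[0x05,0x0d,0x1b,0x01] = eb 85 de 60

[0] 0x0f->0x09 len=6 : fe 42 e7 61 35 60
[1] 0x14->0x03 len=7 : 60 85 d1 3d eb fa df
[2] 0x14->0x01 len=3 : 60 85 d1
[3] 0x00->0x09 len=5 : c8 60 85 d1 85
[4] 0x13->0x00 len=6 : 35 60 85 d1 3d eb
[5] 0x18->0x0e len=5 : eb fa df de 90
query mem[0x05]=0xeb, mem[0x0d]=0x85, mem[0x1b]=0xde, mem[0x01]=0x60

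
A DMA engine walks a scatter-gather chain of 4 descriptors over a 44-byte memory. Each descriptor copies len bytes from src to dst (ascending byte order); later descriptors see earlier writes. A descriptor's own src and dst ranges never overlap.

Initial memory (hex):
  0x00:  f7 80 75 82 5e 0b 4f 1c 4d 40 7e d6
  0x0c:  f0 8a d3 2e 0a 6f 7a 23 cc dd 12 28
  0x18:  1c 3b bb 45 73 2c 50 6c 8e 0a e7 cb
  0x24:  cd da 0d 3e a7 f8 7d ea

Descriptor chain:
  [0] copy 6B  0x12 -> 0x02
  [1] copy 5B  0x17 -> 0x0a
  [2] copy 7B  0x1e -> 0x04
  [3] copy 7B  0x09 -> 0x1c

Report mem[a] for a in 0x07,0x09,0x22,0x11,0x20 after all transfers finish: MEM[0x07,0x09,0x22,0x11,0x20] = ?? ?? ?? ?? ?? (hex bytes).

MEM[0x07,0x09,0x22,0x11,0x20] = 0a cb 2e 6f bb

#0 dst[0x02+6] := {0x7a,0x23,0xcc,0xdd,0x12,0x28}
#1 dst[0x0a+5] := {0x28,0x1c,0x3b,0xbb,0x45}
#2 dst[0x04+7] := {0x50,0x6c,0x8e,0x0a,0xe7,0xcb,0xcd}
#3 dst[0x1c+7] := {0xcb,0xcd,0x1c,0x3b,0xbb,0x45,0x2e}
query mem[0x07]=0x0a, mem[0x09]=0xcb, mem[0x22]=0x2e, mem[0x11]=0x6f, mem[0x20]=0xbb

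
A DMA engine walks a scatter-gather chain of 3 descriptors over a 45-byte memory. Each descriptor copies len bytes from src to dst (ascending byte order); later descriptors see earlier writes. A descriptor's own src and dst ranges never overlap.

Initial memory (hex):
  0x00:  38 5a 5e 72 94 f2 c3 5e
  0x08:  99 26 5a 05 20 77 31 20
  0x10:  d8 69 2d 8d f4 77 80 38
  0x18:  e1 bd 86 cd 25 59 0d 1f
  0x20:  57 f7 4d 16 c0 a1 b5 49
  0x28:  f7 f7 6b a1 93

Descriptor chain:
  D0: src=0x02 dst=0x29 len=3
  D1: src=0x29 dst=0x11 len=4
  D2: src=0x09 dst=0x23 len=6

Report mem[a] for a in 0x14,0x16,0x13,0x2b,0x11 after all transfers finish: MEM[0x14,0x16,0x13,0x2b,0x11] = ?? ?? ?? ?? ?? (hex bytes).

  after D0: wrote 3B at 0x29 = 5e7294
  after D1: wrote 4B at 0x11 = 5e729493
  after D2: wrote 6B at 0x23 = 265a05207731
query mem[0x14]=0x93, mem[0x16]=0x80, mem[0x13]=0x94, mem[0x2b]=0x94, mem[0x11]=0x5e

MEM[0x14,0x16,0x13,0x2b,0x11] = 93 80 94 94 5e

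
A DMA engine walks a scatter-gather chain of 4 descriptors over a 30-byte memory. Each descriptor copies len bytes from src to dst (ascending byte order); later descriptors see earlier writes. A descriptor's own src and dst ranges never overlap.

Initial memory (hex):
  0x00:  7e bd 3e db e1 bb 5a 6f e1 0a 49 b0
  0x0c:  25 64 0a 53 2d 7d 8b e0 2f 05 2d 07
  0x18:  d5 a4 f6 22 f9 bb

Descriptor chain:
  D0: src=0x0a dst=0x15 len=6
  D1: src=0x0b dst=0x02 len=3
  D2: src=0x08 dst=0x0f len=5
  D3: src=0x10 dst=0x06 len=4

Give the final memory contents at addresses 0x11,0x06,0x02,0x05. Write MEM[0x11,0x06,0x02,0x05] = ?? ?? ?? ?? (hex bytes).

MEM[0x11,0x06,0x02,0x05] = 49 0a b0 bb

D0: mem[0x15..0x1a] <- [49 b0 25 64 0a 53]
D1: mem[0x02..0x04] <- [b0 25 64]
D2: mem[0x0f..0x13] <- [e1 0a 49 b0 25]
D3: mem[0x06..0x09] <- [0a 49 b0 25]
query mem[0x11]=0x49, mem[0x06]=0x0a, mem[0x02]=0xb0, mem[0x05]=0xbb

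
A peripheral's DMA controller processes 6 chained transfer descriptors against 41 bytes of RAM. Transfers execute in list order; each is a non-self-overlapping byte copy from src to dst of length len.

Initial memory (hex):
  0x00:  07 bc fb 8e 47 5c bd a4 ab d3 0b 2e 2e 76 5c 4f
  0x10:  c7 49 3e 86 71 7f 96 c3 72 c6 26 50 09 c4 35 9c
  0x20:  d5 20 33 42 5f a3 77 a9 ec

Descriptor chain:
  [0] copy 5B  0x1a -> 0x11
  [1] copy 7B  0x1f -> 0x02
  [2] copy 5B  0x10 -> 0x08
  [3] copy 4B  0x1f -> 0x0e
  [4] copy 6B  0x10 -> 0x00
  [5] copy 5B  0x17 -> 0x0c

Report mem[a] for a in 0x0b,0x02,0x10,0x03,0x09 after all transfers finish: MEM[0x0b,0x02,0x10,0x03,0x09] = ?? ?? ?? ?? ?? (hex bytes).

  after D0: wrote 5B at 0x11 = 265009c435
  after D1: wrote 7B at 0x02 = 9cd52033425fa3
  after D2: wrote 5B at 0x08 = c7265009c4
  after D3: wrote 4B at 0x0e = 9cd52033
  after D4: wrote 6B at 0x00 = 20335009c435
  after D5: wrote 5B at 0x0c = c372c62650
query mem[0x0b]=0x09, mem[0x02]=0x50, mem[0x10]=0x50, mem[0x03]=0x09, mem[0x09]=0x26

MEM[0x0b,0x02,0x10,0x03,0x09] = 09 50 50 09 26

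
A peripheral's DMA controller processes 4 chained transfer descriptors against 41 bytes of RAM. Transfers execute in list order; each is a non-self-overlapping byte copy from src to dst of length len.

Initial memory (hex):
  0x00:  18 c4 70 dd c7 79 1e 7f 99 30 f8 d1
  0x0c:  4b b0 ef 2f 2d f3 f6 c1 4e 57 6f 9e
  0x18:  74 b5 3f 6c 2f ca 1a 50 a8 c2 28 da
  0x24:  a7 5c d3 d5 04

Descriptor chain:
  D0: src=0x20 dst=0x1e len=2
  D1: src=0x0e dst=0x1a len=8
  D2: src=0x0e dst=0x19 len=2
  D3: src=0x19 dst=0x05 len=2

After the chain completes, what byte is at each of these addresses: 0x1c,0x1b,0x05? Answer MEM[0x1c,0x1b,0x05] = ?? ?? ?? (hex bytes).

D0: mem[0x1e..0x1f] <- [a8 c2]
D1: mem[0x1a..0x21] <- [ef 2f 2d f3 f6 c1 4e 57]
D2: mem[0x19..0x1a] <- [ef 2f]
D3: mem[0x05..0x06] <- [ef 2f]
query mem[0x1c]=0x2d, mem[0x1b]=0x2f, mem[0x05]=0xef

MEM[0x1c,0x1b,0x05] = 2d 2f ef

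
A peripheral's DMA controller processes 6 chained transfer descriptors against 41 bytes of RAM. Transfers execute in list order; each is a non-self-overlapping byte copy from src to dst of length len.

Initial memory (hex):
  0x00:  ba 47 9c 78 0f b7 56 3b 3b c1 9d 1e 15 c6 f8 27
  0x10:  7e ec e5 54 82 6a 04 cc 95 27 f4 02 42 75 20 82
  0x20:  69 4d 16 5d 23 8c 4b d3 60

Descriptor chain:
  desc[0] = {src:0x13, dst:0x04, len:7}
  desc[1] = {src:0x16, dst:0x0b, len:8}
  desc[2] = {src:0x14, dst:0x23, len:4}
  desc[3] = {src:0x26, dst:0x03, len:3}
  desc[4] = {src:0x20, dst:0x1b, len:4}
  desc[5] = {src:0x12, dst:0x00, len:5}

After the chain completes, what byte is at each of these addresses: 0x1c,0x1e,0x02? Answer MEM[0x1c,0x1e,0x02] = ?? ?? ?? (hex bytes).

[0] 0x13->0x04 len=7 : 54 82 6a 04 cc 95 27
[1] 0x16->0x0b len=8 : 04 cc 95 27 f4 02 42 75
[2] 0x14->0x23 len=4 : 82 6a 04 cc
[3] 0x26->0x03 len=3 : cc d3 60
[4] 0x20->0x1b len=4 : 69 4d 16 82
[5] 0x12->0x00 len=5 : 75 54 82 6a 04
query mem[0x1c]=0x4d, mem[0x1e]=0x82, mem[0x02]=0x82

MEM[0x1c,0x1e,0x02] = 4d 82 82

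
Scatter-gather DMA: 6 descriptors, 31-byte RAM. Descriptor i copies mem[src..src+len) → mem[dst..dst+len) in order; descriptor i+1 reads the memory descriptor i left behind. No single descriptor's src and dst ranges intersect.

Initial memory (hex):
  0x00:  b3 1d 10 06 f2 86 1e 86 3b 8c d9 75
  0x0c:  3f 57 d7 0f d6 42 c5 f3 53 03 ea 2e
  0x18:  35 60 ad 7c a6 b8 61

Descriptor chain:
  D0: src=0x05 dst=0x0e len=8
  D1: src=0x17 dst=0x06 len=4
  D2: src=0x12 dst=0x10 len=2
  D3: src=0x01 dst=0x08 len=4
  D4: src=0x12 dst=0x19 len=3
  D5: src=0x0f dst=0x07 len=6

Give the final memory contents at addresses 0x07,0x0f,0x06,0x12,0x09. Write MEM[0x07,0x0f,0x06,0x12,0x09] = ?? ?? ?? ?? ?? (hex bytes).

[0] 0x05->0x0e len=8 : 86 1e 86 3b 8c d9 75 3f
[1] 0x17->0x06 len=4 : 2e 35 60 ad
[2] 0x12->0x10 len=2 : 8c d9
[3] 0x01->0x08 len=4 : 1d 10 06 f2
[4] 0x12->0x19 len=3 : 8c d9 75
[5] 0x0f->0x07 len=6 : 1e 8c d9 8c d9 75
query mem[0x07]=0x1e, mem[0x0f]=0x1e, mem[0x06]=0x2e, mem[0x12]=0x8c, mem[0x09]=0xd9

MEM[0x07,0x0f,0x06,0x12,0x09] = 1e 1e 2e 8c d9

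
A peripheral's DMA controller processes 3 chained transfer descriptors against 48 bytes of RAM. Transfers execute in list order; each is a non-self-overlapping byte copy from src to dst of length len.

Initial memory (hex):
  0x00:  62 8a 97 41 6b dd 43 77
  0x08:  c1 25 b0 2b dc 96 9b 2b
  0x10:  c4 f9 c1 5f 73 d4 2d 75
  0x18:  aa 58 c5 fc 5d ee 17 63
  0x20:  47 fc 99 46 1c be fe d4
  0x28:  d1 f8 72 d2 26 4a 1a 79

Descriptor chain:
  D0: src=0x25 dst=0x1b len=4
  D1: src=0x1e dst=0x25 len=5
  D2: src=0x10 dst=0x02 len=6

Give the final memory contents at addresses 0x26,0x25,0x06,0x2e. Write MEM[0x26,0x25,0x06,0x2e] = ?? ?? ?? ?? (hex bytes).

MEM[0x26,0x25,0x06,0x2e] = 63 d1 73 1a

#0 dst[0x1b+4] := {0xbe,0xfe,0xd4,0xd1}
#1 dst[0x25+5] := {0xd1,0x63,0x47,0xfc,0x99}
#2 dst[0x02+6] := {0xc4,0xf9,0xc1,0x5f,0x73,0xd4}
query mem[0x26]=0x63, mem[0x25]=0xd1, mem[0x06]=0x73, mem[0x2e]=0x1a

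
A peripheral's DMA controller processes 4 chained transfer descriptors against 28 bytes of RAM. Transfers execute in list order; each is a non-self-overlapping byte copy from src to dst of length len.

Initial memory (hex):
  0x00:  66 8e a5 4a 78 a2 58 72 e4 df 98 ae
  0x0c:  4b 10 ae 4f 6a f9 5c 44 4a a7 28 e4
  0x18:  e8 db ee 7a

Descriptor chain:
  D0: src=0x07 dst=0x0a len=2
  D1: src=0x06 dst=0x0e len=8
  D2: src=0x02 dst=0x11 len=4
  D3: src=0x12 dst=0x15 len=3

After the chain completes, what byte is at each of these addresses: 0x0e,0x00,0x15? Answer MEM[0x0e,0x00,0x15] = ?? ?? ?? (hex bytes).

#0 dst[0x0a+2] := {0x72,0xe4}
#1 dst[0x0e+8] := {0x58,0x72,0xe4,0xdf,0x72,0xe4,0x4b,0x10}
#2 dst[0x11+4] := {0xa5,0x4a,0x78,0xa2}
#3 dst[0x15+3] := {0x4a,0x78,0xa2}
query mem[0x0e]=0x58, mem[0x00]=0x66, mem[0x15]=0x4a

MEM[0x0e,0x00,0x15] = 58 66 4a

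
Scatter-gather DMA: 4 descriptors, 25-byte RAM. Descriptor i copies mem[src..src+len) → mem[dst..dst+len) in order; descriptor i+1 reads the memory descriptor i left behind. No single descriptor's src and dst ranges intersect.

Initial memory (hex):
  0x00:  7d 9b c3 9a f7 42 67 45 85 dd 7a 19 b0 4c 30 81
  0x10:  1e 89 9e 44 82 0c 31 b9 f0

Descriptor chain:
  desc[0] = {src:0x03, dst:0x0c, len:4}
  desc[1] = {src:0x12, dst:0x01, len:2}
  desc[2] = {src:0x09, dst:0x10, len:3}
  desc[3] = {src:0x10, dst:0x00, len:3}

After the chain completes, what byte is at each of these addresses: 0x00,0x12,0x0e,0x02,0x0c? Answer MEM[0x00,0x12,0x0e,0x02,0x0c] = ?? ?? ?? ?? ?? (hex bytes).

MEM[0x00,0x12,0x0e,0x02,0x0c] = dd 19 42 19 9a

[0] 0x03->0x0c len=4 : 9a f7 42 67
[1] 0x12->0x01 len=2 : 9e 44
[2] 0x09->0x10 len=3 : dd 7a 19
[3] 0x10->0x00 len=3 : dd 7a 19
query mem[0x00]=0xdd, mem[0x12]=0x19, mem[0x0e]=0x42, mem[0x02]=0x19, mem[0x0c]=0x9a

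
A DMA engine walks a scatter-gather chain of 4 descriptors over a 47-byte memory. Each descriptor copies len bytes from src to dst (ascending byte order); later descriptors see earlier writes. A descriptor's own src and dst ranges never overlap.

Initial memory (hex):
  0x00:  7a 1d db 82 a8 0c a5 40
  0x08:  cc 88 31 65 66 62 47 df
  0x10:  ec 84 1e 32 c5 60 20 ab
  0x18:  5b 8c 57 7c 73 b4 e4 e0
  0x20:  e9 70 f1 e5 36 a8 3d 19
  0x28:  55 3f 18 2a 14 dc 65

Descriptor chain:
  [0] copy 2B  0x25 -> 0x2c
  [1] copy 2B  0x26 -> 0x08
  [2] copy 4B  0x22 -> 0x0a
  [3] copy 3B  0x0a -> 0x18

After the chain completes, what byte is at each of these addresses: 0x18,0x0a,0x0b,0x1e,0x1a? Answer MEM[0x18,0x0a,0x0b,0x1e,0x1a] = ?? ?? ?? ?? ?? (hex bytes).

MEM[0x18,0x0a,0x0b,0x1e,0x1a] = f1 f1 e5 e4 36

  after D0: wrote 2B at 0x2c = a83d
  after D1: wrote 2B at 0x08 = 3d19
  after D2: wrote 4B at 0x0a = f1e536a8
  after D3: wrote 3B at 0x18 = f1e536
query mem[0x18]=0xf1, mem[0x0a]=0xf1, mem[0x0b]=0xe5, mem[0x1e]=0xe4, mem[0x1a]=0x36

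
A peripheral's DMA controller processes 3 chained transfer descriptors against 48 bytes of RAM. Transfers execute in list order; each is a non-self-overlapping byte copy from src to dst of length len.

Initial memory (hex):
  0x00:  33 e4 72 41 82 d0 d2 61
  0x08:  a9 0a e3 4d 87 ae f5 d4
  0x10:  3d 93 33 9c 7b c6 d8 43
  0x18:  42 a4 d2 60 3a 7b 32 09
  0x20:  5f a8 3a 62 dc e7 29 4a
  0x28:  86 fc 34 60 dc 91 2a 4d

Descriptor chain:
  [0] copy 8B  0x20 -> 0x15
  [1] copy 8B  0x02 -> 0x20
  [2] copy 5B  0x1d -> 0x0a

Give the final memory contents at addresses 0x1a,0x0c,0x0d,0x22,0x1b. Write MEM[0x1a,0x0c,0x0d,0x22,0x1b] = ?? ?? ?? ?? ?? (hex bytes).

MEM[0x1a,0x0c,0x0d,0x22,0x1b] = e7 09 72 82 29

#0 dst[0x15+8] := {0x5f,0xa8,0x3a,0x62,0xdc,0xe7,0x29,0x4a}
#1 dst[0x20+8] := {0x72,0x41,0x82,0xd0,0xd2,0x61,0xa9,0x0a}
#2 dst[0x0a+5] := {0x7b,0x32,0x09,0x72,0x41}
query mem[0x1a]=0xe7, mem[0x0c]=0x09, mem[0x0d]=0x72, mem[0x22]=0x82, mem[0x1b]=0x29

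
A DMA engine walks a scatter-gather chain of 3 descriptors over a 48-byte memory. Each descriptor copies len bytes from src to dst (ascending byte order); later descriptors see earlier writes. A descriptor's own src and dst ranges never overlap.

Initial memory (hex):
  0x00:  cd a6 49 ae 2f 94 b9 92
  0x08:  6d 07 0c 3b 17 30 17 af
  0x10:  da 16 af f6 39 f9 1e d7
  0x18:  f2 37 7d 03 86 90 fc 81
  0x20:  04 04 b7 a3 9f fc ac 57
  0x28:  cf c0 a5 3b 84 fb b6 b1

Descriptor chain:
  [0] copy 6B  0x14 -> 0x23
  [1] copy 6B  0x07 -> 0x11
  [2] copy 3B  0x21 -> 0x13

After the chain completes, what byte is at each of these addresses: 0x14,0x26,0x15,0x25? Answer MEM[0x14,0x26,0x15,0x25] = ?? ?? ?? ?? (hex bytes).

MEM[0x14,0x26,0x15,0x25] = b7 d7 39 1e

  after D0: wrote 6B at 0x23 = 39f91ed7f237
  after D1: wrote 6B at 0x11 = 926d070c3b17
  after D2: wrote 3B at 0x13 = 04b739
query mem[0x14]=0xb7, mem[0x26]=0xd7, mem[0x15]=0x39, mem[0x25]=0x1e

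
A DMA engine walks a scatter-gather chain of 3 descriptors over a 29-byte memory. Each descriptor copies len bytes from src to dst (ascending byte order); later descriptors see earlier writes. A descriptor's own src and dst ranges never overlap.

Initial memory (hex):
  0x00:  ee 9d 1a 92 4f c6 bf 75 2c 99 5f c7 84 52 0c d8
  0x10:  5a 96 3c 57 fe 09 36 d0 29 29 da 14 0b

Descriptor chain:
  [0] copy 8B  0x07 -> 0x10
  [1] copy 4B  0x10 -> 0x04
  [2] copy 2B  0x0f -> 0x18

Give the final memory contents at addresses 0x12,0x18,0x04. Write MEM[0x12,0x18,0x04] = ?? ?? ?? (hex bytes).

MEM[0x12,0x18,0x04] = 99 d8 75

D0: mem[0x10..0x17] <- [75 2c 99 5f c7 84 52 0c]
D1: mem[0x04..0x07] <- [75 2c 99 5f]
D2: mem[0x18..0x19] <- [d8 75]
query mem[0x12]=0x99, mem[0x18]=0xd8, mem[0x04]=0x75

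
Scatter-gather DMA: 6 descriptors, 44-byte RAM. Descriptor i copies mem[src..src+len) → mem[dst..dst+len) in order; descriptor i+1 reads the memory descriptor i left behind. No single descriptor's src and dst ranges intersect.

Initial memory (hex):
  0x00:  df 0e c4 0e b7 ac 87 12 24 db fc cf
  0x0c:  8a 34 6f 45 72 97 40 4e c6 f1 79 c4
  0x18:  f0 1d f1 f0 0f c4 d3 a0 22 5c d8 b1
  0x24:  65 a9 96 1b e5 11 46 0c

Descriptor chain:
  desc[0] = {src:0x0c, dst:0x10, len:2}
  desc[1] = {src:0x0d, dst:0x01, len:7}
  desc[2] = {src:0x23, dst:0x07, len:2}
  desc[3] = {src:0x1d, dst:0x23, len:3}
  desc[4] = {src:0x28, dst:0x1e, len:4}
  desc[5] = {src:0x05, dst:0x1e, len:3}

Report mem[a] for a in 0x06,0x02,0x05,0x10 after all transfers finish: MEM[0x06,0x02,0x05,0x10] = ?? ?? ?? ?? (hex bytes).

MEM[0x06,0x02,0x05,0x10] = 40 6f 34 8a

D0: mem[0x10..0x11] <- [8a 34]
D1: mem[0x01..0x07] <- [34 6f 45 8a 34 40 4e]
D2: mem[0x07..0x08] <- [b1 65]
D3: mem[0x23..0x25] <- [c4 d3 a0]
D4: mem[0x1e..0x21] <- [e5 11 46 0c]
D5: mem[0x1e..0x20] <- [34 40 b1]
query mem[0x06]=0x40, mem[0x02]=0x6f, mem[0x05]=0x34, mem[0x10]=0x8a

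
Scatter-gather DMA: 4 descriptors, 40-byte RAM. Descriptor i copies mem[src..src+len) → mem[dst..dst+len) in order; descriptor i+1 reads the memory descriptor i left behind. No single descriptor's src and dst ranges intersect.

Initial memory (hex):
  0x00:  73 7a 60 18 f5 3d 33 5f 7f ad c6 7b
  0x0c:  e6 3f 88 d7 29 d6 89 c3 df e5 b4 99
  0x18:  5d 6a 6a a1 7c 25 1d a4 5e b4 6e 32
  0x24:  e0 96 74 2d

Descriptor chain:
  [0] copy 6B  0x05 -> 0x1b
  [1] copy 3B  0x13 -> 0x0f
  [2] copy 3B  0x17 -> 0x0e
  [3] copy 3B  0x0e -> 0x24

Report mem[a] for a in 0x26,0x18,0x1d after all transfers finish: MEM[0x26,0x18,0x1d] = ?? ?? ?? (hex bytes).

MEM[0x26,0x18,0x1d] = 6a 5d 5f

[0] 0x05->0x1b len=6 : 3d 33 5f 7f ad c6
[1] 0x13->0x0f len=3 : c3 df e5
[2] 0x17->0x0e len=3 : 99 5d 6a
[3] 0x0e->0x24 len=3 : 99 5d 6a
query mem[0x26]=0x6a, mem[0x18]=0x5d, mem[0x1d]=0x5f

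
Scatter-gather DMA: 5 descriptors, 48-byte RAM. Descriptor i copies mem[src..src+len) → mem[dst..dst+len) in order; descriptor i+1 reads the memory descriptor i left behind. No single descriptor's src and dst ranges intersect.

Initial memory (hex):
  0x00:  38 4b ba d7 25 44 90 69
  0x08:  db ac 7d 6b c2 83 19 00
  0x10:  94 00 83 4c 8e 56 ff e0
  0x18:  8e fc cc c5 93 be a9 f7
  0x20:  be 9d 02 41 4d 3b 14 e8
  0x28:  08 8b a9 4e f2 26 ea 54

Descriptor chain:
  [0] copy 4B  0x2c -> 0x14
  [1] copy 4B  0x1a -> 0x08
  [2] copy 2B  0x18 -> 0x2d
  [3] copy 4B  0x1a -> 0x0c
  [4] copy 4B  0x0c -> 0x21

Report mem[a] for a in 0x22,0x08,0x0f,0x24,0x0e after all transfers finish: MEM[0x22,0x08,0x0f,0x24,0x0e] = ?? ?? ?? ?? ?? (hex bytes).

MEM[0x22,0x08,0x0f,0x24,0x0e] = c5 cc be be 93

#0 dst[0x14+4] := {0xf2,0x26,0xea,0x54}
#1 dst[0x08+4] := {0xcc,0xc5,0x93,0xbe}
#2 dst[0x2d+2] := {0x8e,0xfc}
#3 dst[0x0c+4] := {0xcc,0xc5,0x93,0xbe}
#4 dst[0x21+4] := {0xcc,0xc5,0x93,0xbe}
query mem[0x22]=0xc5, mem[0x08]=0xcc, mem[0x0f]=0xbe, mem[0x24]=0xbe, mem[0x0e]=0x93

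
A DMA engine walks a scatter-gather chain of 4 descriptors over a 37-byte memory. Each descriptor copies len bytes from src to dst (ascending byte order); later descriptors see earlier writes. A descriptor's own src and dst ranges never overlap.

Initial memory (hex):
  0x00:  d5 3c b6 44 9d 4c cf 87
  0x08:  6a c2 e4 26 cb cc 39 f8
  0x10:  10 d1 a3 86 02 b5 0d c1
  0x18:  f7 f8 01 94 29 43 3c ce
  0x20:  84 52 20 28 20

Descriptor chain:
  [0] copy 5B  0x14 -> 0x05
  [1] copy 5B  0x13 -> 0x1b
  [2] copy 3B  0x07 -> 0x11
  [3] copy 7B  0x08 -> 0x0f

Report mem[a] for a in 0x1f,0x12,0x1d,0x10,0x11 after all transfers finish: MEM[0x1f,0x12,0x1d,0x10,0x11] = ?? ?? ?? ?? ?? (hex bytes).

D0: mem[0x05..0x09] <- [02 b5 0d c1 f7]
D1: mem[0x1b..0x1f] <- [86 02 b5 0d c1]
D2: mem[0x11..0x13] <- [0d c1 f7]
D3: mem[0x0f..0x15] <- [c1 f7 e4 26 cb cc 39]
query mem[0x1f]=0xc1, mem[0x12]=0x26, mem[0x1d]=0xb5, mem[0x10]=0xf7, mem[0x11]=0xe4

MEM[0x1f,0x12,0x1d,0x10,0x11] = c1 26 b5 f7 e4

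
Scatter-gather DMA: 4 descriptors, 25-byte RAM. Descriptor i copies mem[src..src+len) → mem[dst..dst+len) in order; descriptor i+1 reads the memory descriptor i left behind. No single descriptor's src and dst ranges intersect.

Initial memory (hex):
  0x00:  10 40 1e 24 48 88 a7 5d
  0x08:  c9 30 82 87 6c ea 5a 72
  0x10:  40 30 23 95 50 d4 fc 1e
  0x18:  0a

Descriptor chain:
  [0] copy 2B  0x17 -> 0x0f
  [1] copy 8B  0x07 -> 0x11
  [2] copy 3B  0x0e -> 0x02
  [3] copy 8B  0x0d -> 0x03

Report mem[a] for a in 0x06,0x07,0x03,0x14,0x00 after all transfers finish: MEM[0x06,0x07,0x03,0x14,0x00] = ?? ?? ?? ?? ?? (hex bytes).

MEM[0x06,0x07,0x03,0x14,0x00] = 0a 5d ea 82 10

#0 dst[0x0f+2] := {0x1e,0x0a}
#1 dst[0x11+8] := {0x5d,0xc9,0x30,0x82,0x87,0x6c,0xea,0x5a}
#2 dst[0x02+3] := {0x5a,0x1e,0x0a}
#3 dst[0x03+8] := {0xea,0x5a,0x1e,0x0a,0x5d,0xc9,0x30,0x82}
query mem[0x06]=0x0a, mem[0x07]=0x5d, mem[0x03]=0xea, mem[0x14]=0x82, mem[0x00]=0x10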